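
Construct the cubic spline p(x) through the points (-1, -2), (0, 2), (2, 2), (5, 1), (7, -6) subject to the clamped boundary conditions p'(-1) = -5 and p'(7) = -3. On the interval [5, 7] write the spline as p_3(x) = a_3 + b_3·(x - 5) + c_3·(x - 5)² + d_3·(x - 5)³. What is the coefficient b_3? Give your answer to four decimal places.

With M_i denoting the second derivative at x_i, h_i = 1, 2, 3, 2, and Δ_i = (y_(i+1) − y_i)/h_i = 4, 0, -1/3, -7/2:
  1·M_0 + 6·M_1 + 2·M_2 = 6(Δ_1 - Δ_0) = -24
  2·M_1 + 10·M_2 + 3·M_3 = 6(Δ_2 - Δ_1) = -2
  3·M_2 + 10·M_3 + 2·M_4 = 6(Δ_3 - Δ_2) = -19
Clamped end conditions give two more equations: 2h_0·M_0 + h_0·M_1 = 6(Δ_0 - p'(-1)) = 54 and h_3·M_3 + 2h_3·M_4 = 6(p'(7) - Δ_3) = 3.
Solving the tridiagonal system: M_0 = 8777/273, M_1 = -2812/273, M_2 = 1543/546, M_3 = -293/91, M_4 = 859/364.
On [5, 7], with p_3(x) = a_3 + b_3·(x - 5) + c_3·(x - 5)² + d_3·(x - 5)³: c_3 = M_3/2 = -293/182, d_3 = (M_4 - M_3)/(6h_3) = 677/1456, b_3 = Δ_3 - h_3(2M_3 + M_4)/6 = -779/364.

-2.1401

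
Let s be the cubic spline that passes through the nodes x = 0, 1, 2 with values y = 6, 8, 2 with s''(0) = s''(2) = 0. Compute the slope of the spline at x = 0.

4

Write M_i for s''(x_i). With h_i = 1, 1 and divided differences Δ_i = 2, -6, the continuity of s' gives the tridiagonal system
  1·M_0 + 4·M_1 + 1·M_2 = 6(Δ_1 - Δ_0) = -48
Natural end conditions: M_0 = M_2 = 0.
Solving: M_0 = 0, M_1 = -12, M_2 = 0.
On [0, 1], s'(x) = b_0 + 2c_0·x + 3d_0·x² with b_0 = Δ_0 - h_0(2M_0 + M_1)/6 = 4, c_0 = M_0/2 = 0, d_0 = (M_1 - M_0)/(6h_0) = -2. So s'(0) = 4.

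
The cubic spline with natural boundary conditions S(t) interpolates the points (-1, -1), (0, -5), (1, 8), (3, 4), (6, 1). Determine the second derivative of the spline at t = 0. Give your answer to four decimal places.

30.9533

With M_i denoting the second derivative at x_i, h_i = 1, 1, 2, 3, and Δ_i = (y_(i+1) − y_i)/h_i = -4, 13, -2, -1:
  1·M_0 + 4·M_1 + 1·M_2 = 6(Δ_1 - Δ_0) = 102
  1·M_1 + 6·M_2 + 2·M_3 = 6(Δ_2 - Δ_1) = -90
  2·M_2 + 10·M_3 + 3·M_4 = 6(Δ_3 - Δ_2) = 6
Natural end conditions: M_0 = M_4 = 0.
Solving: M_0 = 0, M_1 = 3312/107, M_2 = -2334/107, M_3 = 531/107, M_4 = 0.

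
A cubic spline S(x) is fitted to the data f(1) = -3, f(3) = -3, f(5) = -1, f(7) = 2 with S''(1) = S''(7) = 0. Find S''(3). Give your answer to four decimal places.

0.7000

With m_i denoting the second derivative at x_i, h_i = 2, 2, 2, and Δ_i = (y_(i+1) − y_i)/h_i = 0, 1, 3/2:
  2·m_0 + 8·m_1 + 2·m_2 = 6(Δ_1 - Δ_0) = 6
  2·m_1 + 8·m_2 + 2·m_3 = 6(Δ_2 - Δ_1) = 3
Natural end conditions: m_0 = m_3 = 0.
Solving the tridiagonal system: m_0 = 0, m_1 = 7/10, m_2 = 1/5, m_3 = 0.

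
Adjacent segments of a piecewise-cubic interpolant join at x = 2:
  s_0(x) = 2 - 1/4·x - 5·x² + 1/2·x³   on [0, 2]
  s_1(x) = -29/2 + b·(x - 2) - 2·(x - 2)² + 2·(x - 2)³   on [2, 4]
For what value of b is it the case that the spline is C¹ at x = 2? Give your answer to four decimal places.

-14.2500

s_0'(x) = -1/4 - 10·x + 3/2·x², so s_0'(2) = -57/4. On the right, s_1'(2) = b, so b = -57/4.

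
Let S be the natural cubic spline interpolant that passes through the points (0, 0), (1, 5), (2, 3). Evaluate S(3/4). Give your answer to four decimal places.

4.3242

Write m_i for S''(x_i). With h_i = 1, 1 and divided differences Δ_i = 5, -2, the continuity of S' gives the tridiagonal system
  1·m_0 + 4·m_1 + 1·m_2 = 6(Δ_1 - Δ_0) = -42
Natural end conditions: m_0 = m_2 = 0.
Forward elimination and back-substitution give m_0 = 0, m_1 = -21/2, m_2 = 0.
On [0, 1], S(x) = 0 + 27/4·x + 0·x² - 7/4·x³.
With x = 3/4: S(3/4) = 1107/256.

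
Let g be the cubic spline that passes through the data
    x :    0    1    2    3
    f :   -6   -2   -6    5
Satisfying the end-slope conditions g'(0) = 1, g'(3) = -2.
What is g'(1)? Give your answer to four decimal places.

-1.8000

Let M_i = g''(x_i). Step sizes h_i = 1, 1, 1; slopes of the chords Δ_i = (y_(i+1) - y_i)/h_i = 4, -4, 11.
  1·M_0 + 4·M_1 + 1·M_2 = 6(Δ_1 - Δ_0) = -48
  1·M_1 + 4·M_2 + 1·M_3 = 6(Δ_2 - Δ_1) = 90
Clamped end conditions give two more equations: 2h_0·M_0 + h_0·M_1 = 6(Δ_0 - g'(0)) = 18 and h_2·M_2 + 2h_2·M_3 = 6(g'(3) - Δ_2) = -78.
Forward elimination and back-substitution give M_0 = 118/5, M_1 = -146/5, M_2 = 226/5, M_3 = -308/5.
On [1, 2], g'(x) = b_1 + 2c_1·(x - 1) + 3d_1·(x - 1)² with b_1 = Δ_1 - h_1(2M_1 + M_2)/6 = -9/5, c_1 = M_1/2 = -73/5, d_1 = (M_2 - M_1)/(6h_1) = 62/5. So g'(1) = -9/5.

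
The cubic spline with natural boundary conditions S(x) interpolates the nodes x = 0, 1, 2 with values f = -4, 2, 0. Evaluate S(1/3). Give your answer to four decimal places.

Write σ_i for S''(x_i). With h_i = 1, 1 and divided differences Δ_i = 6, -2, the continuity of S' gives the tridiagonal system
  1·σ_0 + 4·σ_1 + 1·σ_2 = 6(Δ_1 - Δ_0) = -48
Natural end conditions: σ_0 = σ_2 = 0.
Solving: σ_0 = 0, σ_1 = -12, σ_2 = 0.
On [0, 1], S(x) = -4 + 8·x + 0·x² - 2·x³.
With x = 1/3: S(1/3) = -38/27.

-1.4074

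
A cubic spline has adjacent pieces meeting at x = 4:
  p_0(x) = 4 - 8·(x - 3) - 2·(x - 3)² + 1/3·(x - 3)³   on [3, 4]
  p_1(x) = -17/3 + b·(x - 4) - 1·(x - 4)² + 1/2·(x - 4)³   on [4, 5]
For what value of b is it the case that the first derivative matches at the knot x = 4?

p_0'(x) = -8 - 4·(x - 3) + 1·(x - 3)², so p_0'(4) = -11. On the right, p_1'(4) = b, so b = -11.

-11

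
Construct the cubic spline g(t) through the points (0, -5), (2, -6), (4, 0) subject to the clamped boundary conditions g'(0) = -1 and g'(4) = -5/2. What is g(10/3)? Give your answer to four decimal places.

Put σ_i = g'' at the i-th knot. Here h = (2, 2) and Δ = (-1/2, 3), so the interior equations h_(i-1)·σ_(i-1) + 2(h_(i-1)+h_i)·σ_i + h_i·σ_(i+1) = 6(Δ_i − Δ_(i-1)) read
  2·σ_0 + 8·σ_1 + 2·σ_2 = 6(Δ_1 - Δ_0) = 21
Clamped end conditions give two more equations: 2h_0·σ_0 + h_0·σ_1 = 6(Δ_0 - g'(0)) = 3 and h_1·σ_1 + 2h_1·σ_2 = 6(g'(4) - Δ_1) = -33.
Hence σ_0 = -9/4, σ_1 = 6, σ_2 = -45/4.
On [2, 4], g(t) = -6 + 11/4·(t - 2) + 3·(t - 2)² - 23/16·(t - 2)³.
With (t - 2) = 4/3: g(10/3) = -11/27.

-0.4074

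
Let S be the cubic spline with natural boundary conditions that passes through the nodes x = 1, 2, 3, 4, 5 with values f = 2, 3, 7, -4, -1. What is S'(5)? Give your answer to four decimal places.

Write m_i for S''(x_i). With h_i = 1, 1, 1, 1 and divided differences Δ_i = 1, 4, -11, 3, the continuity of S' gives the tridiagonal system
  1·m_0 + 4·m_1 + 1·m_2 = 6(Δ_1 - Δ_0) = 18
  1·m_1 + 4·m_2 + 1·m_3 = 6(Δ_2 - Δ_1) = -90
  1·m_2 + 4·m_3 + 1·m_4 = 6(Δ_3 - Δ_2) = 84
Natural end conditions: m_0 = m_4 = 0.
Forward elimination and back-substitution give m_0 = 0, m_1 = 51/4, m_2 = -33, m_3 = 117/4, m_4 = 0.
On [4, 5], S'(x) = b_3 + 2c_3·(x - 4) + 3d_3·(x - 4)² with b_3 = Δ_3 - h_3(2m_3 + m_4)/6 = -27/4, c_3 = m_3/2 = 117/8, d_3 = (m_4 - m_3)/(6h_3) = -39/8. So S'(5) = 63/8.

7.8750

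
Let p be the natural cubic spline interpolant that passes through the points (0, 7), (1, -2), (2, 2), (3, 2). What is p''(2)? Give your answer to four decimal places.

Write σ_i for p''(x_i). With h_i = 1, 1, 1 and divided differences Δ_i = -9, 4, 0, the continuity of p' gives the tridiagonal system
  1·σ_0 + 4·σ_1 + 1·σ_2 = 6(Δ_1 - Δ_0) = 78
  1·σ_1 + 4·σ_2 + 1·σ_3 = 6(Δ_2 - Δ_1) = -24
Natural end conditions: σ_0 = σ_3 = 0.
Solving the tridiagonal system: σ_0 = 0, σ_1 = 112/5, σ_2 = -58/5, σ_3 = 0.

-11.6000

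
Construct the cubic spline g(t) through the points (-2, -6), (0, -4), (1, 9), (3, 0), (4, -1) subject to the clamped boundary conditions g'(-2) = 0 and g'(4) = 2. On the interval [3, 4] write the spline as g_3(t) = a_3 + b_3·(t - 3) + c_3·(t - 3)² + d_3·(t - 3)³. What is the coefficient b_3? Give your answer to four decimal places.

Put σ_i = g'' at the i-th knot. Here h = (2, 1, 2, 1) and Δ = (1, 13, -9/2, -1), so the interior equations h_(i-1)·σ_(i-1) + 2(h_(i-1)+h_i)·σ_i + h_i·σ_(i+1) = 6(Δ_i − Δ_(i-1)) read
  2·σ_0 + 6·σ_1 + 1·σ_2 = 6(Δ_1 - Δ_0) = 72
  1·σ_1 + 6·σ_2 + 2·σ_3 = 6(Δ_2 - Δ_1) = -105
  2·σ_2 + 6·σ_3 + 1·σ_4 = 6(Δ_3 - Δ_2) = 21
Clamped end conditions give two more equations: 2h_0·σ_0 + h_0·σ_1 = 6(Δ_0 - g'(-2)) = 6 and h_3·σ_3 + 2h_3·σ_4 = 6(g'(4) - Δ_3) = 18.
Forward elimination and back-substitution give σ_0 = -728/93, σ_1 = 1735/93, σ_2 = -2258/93, σ_3 = 1024/93, σ_4 = 325/93.
On [3, 4], with g_3(t) = a_3 + b_3·(t - 3) + c_3·(t - 3)² + d_3·(t - 3)³: c_3 = σ_3/2 = 512/93, d_3 = (σ_4 - σ_3)/(6h_3) = -233/186, b_3 = Δ_3 - h_3(2σ_3 + σ_4)/6 = -977/186.

-5.2527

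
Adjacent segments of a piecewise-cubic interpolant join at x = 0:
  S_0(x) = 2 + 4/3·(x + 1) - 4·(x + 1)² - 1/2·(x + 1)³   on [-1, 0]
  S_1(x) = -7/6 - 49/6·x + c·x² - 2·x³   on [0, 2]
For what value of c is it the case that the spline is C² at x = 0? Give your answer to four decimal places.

S_0''(x) = -8 - 3·(x + 1), so S_0''(0) = -11. On the right, S_1''(0) = 2c, so c = -11/2.

-5.5000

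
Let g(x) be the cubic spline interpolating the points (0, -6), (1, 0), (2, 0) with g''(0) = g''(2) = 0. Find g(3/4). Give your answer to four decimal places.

Put σ_i = g'' at the i-th knot. Here h = (1, 1) and Δ = (6, 0), so the interior equations h_(i-1)·σ_(i-1) + 2(h_(i-1)+h_i)·σ_i + h_i·σ_(i+1) = 6(Δ_i − Δ_(i-1)) read
  1·σ_0 + 4·σ_1 + 1·σ_2 = 6(Δ_1 - Δ_0) = -36
Natural end conditions: σ_0 = σ_2 = 0.
Forward elimination and back-substitution give σ_0 = 0, σ_1 = -9, σ_2 = 0.
On [0, 1], g(x) = -6 + 15/2·x + 0·x² - 3/2·x³.
With x = 3/4: g(3/4) = -129/128.

-1.0078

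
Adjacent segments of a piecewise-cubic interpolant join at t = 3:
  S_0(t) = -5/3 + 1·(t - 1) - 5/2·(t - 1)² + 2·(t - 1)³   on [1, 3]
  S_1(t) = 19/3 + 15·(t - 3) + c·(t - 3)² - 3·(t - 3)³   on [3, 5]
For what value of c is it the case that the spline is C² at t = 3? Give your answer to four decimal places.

9.5000

S_0''(t) = -5 + 12·(t - 1), so S_0''(3) = 19. On the right, S_1''(3) = 2c, so c = 19/2.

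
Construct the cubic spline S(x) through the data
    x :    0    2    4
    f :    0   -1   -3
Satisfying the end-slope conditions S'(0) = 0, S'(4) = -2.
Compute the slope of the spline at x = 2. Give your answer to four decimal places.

With m_i denoting the second derivative at x_i, h_i = 2, 2, and Δ_i = (y_(i+1) − y_i)/h_i = -1/2, -1:
  2·m_0 + 8·m_1 + 2·m_2 = 6(Δ_1 - Δ_0) = -3
Clamped end conditions give two more equations: 2h_0·m_0 + h_0·m_1 = 6(Δ_0 - S'(0)) = -3 and h_1·m_1 + 2h_1·m_2 = 6(S'(4) - Δ_1) = -6.
Forward elimination and back-substitution give m_0 = -7/8, m_1 = 1/4, m_2 = -13/8.
On [2, 4], S'(x) = b_1 + 2c_1·(x - 2) + 3d_1·(x - 2)² with b_1 = Δ_1 - h_1(2m_1 + m_2)/6 = -5/8, c_1 = m_1/2 = 1/8, d_1 = (m_2 - m_1)/(6h_1) = -5/32. So S'(2) = -5/8.

-0.6250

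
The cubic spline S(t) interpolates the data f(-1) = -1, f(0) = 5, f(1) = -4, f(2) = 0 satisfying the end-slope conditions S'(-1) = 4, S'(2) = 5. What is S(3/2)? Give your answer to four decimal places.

-3.1833

Write σ_i for S''(x_i). With h_i = 1, 1, 1 and divided differences Δ_i = 6, -9, 4, the continuity of S' gives the tridiagonal system
  1·σ_0 + 4·σ_1 + 1·σ_2 = 6(Δ_1 - Δ_0) = -90
  1·σ_1 + 4·σ_2 + 1·σ_3 = 6(Δ_2 - Δ_1) = 78
Clamped end conditions give two more equations: 2h_0·σ_0 + h_0·σ_1 = 6(Δ_0 - S'(-1)) = 12 and h_2·σ_2 + 2h_2·σ_3 = 6(S'(2) - Δ_2) = 6.
Solving: σ_0 = 364/15, σ_1 = -548/15, σ_2 = 478/15, σ_3 = -194/15.
On [1, 2], S(t) = -4 - 67/15·(t - 1) + 239/15·(t - 1)² - 112/15·(t - 1)³.
With (t - 1) = 1/2: S(3/2) = -191/60.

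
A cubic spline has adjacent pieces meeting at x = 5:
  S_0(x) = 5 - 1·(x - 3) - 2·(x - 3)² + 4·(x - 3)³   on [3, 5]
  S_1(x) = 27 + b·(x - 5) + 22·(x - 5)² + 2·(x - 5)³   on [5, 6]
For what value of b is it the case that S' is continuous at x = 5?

39

S_0'(x) = -1 - 4·(x - 3) + 12·(x - 3)², so S_0'(5) = 39. On the right, S_1'(5) = b, so b = 39.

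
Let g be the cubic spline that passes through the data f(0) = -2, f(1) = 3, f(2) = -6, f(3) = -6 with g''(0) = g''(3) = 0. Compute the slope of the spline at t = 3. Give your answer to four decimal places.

3.3333

Let σ_i = g''(x_i). Step sizes h_i = 1, 1, 1; slopes of the chords Δ_i = (y_(i+1) - y_i)/h_i = 5, -9, 0.
  1·σ_0 + 4·σ_1 + 1·σ_2 = 6(Δ_1 - Δ_0) = -84
  1·σ_1 + 4·σ_2 + 1·σ_3 = 6(Δ_2 - Δ_1) = 54
Natural end conditions: σ_0 = σ_3 = 0.
Hence σ_0 = 0, σ_1 = -26, σ_2 = 20, σ_3 = 0.
On [2, 3], g'(t) = b_2 + 2c_2·(t - 2) + 3d_2·(t - 2)² with b_2 = Δ_2 - h_2(2σ_2 + σ_3)/6 = -20/3, c_2 = σ_2/2 = 10, d_2 = (σ_3 - σ_2)/(6h_2) = -10/3. So g'(3) = 10/3.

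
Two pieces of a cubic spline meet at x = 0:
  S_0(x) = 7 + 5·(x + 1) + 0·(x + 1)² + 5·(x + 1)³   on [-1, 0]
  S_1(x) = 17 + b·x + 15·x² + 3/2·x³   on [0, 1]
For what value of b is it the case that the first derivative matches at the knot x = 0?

20

S_0'(x) = 5 + 0·(x + 1) + 15·(x + 1)², so S_0'(0) = 20. On the right, S_1'(0) = b, so b = 20.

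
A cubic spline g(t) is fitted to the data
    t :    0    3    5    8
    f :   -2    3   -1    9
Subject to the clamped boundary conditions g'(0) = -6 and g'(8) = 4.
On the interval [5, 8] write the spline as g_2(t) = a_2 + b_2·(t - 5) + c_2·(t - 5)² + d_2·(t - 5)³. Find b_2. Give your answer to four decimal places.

-0.7912

Put m_i = g'' at the i-th knot. Here h = (3, 2, 3) and Δ = (5/3, -2, 10/3), so the interior equations h_(i-1)·m_(i-1) + 2(h_(i-1)+h_i)·m_i + h_i·m_(i+1) = 6(Δ_i − Δ_(i-1)) read
  3·m_0 + 10·m_1 + 2·m_2 = 6(Δ_1 - Δ_0) = -22
  2·m_1 + 10·m_2 + 3·m_3 = 6(Δ_2 - Δ_1) = 32
Clamped end conditions give two more equations: 2h_0·m_0 + h_0·m_1 = 6(Δ_0 - g'(0)) = 46 and h_2·m_2 + 2h_2·m_3 = 6(g'(8) - Δ_2) = 4.
Solving the tridiagonal system: m_0 = 2978/273, m_1 = -590/91, m_2 = 460/91, m_3 = -508/273.
On [5, 8], with g_2(t) = a_2 + b_2·(t - 5) + c_2·(t - 5)² + d_2·(t - 5)³: c_2 = m_2/2 = 230/91, d_2 = (m_3 - m_2)/(6h_2) = -944/2457, b_2 = Δ_2 - h_2(2m_2 + m_3)/6 = -72/91.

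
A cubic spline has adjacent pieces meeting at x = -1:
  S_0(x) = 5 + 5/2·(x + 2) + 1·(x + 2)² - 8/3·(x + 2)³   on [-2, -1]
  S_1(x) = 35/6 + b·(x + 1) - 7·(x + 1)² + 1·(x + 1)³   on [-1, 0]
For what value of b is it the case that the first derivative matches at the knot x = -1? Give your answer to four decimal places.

S_0'(x) = 5/2 + 2·(x + 2) - 8·(x + 2)², so S_0'(-1) = -7/2. On the right, S_1'(-1) = b, so b = -7/2.

-3.5000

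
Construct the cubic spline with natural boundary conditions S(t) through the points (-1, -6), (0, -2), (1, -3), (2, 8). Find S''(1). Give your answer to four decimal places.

With M_i denoting the second derivative at x_i, h_i = 1, 1, 1, and Δ_i = (y_(i+1) − y_i)/h_i = 4, -1, 11:
  1·M_0 + 4·M_1 + 1·M_2 = 6(Δ_1 - Δ_0) = -30
  1·M_1 + 4·M_2 + 1·M_3 = 6(Δ_2 - Δ_1) = 72
Natural end conditions: M_0 = M_3 = 0.
Hence M_0 = 0, M_1 = -64/5, M_2 = 106/5, M_3 = 0.

21.2000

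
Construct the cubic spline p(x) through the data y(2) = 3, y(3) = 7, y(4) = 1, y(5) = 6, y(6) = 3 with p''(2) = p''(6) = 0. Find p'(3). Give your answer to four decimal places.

-3.2143

Let M_i = p''(x_i). Step sizes h_i = 1, 1, 1, 1; slopes of the chords Δ_i = (y_(i+1) - y_i)/h_i = 4, -6, 5, -3.
  1·M_0 + 4·M_1 + 1·M_2 = 6(Δ_1 - Δ_0) = -60
  1·M_1 + 4·M_2 + 1·M_3 = 6(Δ_2 - Δ_1) = 66
  1·M_2 + 4·M_3 + 1·M_4 = 6(Δ_3 - Δ_2) = -48
Natural end conditions: M_0 = M_4 = 0.
Forward elimination and back-substitution give M_0 = 0, M_1 = -303/14, M_2 = 186/7, M_3 = -261/14, M_4 = 0.
On [3, 4], p'(x) = b_1 + 2c_1·(x - 3) + 3d_1·(x - 3)² with b_1 = Δ_1 - h_1(2M_1 + M_2)/6 = -45/14, c_1 = M_1/2 = -303/28, d_1 = (M_2 - M_1)/(6h_1) = 225/28. So p'(3) = -45/14.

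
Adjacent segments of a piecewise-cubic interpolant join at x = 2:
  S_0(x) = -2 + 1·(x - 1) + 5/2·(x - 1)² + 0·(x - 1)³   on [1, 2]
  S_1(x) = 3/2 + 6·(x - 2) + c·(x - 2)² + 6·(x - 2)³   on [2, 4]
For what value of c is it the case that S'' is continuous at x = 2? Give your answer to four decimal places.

S_0''(x) = 5 + 0·(x - 1), so S_0''(2) = 5. On the right, S_1''(2) = 2c, so c = 5/2.

2.5000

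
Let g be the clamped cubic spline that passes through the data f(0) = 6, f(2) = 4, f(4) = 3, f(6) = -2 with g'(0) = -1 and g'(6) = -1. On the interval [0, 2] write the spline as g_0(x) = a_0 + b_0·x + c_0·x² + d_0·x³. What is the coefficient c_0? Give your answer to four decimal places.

Write M_i for g''(x_i). With h_i = 2, 2, 2 and divided differences Δ_i = -1, -1/2, -5/2, the continuity of g' gives the tridiagonal system
  2·M_0 + 8·M_1 + 2·M_2 = 6(Δ_1 - Δ_0) = 3
  2·M_1 + 8·M_2 + 2·M_3 = 6(Δ_2 - Δ_1) = -12
Clamped end conditions give two more equations: 2h_0·M_0 + h_0·M_1 = 6(Δ_0 - g'(0)) = 0 and h_2·M_2 + 2h_2·M_3 = 6(g'(6) - Δ_2) = 9.
Hence M_0 = -3/5, M_1 = 6/5, M_2 = -27/10, M_3 = 18/5.
On [0, 2], with g_0(x) = a_0 + b_0·x + c_0·x² + d_0·x³: c_0 = M_0/2 = -3/10, d_0 = (M_1 - M_0)/(6h_0) = 3/20, b_0 = Δ_0 - h_0(2M_0 + M_1)/6 = -1.

-0.3000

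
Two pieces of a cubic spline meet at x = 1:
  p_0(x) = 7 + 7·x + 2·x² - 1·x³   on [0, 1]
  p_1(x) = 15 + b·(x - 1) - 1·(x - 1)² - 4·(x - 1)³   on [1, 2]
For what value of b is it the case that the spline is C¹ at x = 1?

p_0'(x) = 7 + 4·x - 3·x², so p_0'(1) = 8. On the right, p_1'(1) = b, so b = 8.

8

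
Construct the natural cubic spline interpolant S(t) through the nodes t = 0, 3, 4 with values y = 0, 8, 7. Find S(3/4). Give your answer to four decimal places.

2.9668

Write M_i for S''(x_i). With h_i = 3, 1 and divided differences Δ_i = 8/3, -1, the continuity of S' gives the tridiagonal system
  3·M_0 + 8·M_1 + 1·M_2 = 6(Δ_1 - Δ_0) = -22
Natural end conditions: M_0 = M_2 = 0.
Solving the tridiagonal system: M_0 = 0, M_1 = -11/4, M_2 = 0.
On [0, 3], S(t) = 0 + 97/24·t + 0·t² - 11/72·t³.
With t = 3/4: S(3/4) = 1519/512.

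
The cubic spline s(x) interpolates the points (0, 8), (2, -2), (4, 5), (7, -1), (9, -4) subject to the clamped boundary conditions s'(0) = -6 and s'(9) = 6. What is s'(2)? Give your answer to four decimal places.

Put σ_i = s'' at the i-th knot. Here h = (2, 2, 3, 2) and Δ = (-5, 7/2, -2, -3/2), so the interior equations h_(i-1)·σ_(i-1) + 2(h_(i-1)+h_i)·σ_i + h_i·σ_(i+1) = 6(Δ_i − Δ_(i-1)) read
  2·σ_0 + 8·σ_1 + 2·σ_2 = 6(Δ_1 - Δ_0) = 51
  2·σ_1 + 10·σ_2 + 3·σ_3 = 6(Δ_2 - Δ_1) = -33
  3·σ_2 + 10·σ_3 + 2·σ_4 = 6(Δ_3 - Δ_2) = 3
Clamped end conditions give two more equations: 2h_0·σ_0 + h_0·σ_1 = 6(Δ_0 - s'(0)) = 6 and h_3·σ_3 + 2h_3·σ_4 = 6(s'(9) - Δ_3) = 45.
Hence σ_0 = -154/59, σ_1 = 485/59, σ_2 = -563/118, σ_3 = -34/59, σ_4 = 2723/236.
On [2, 4], s'(x) = b_1 + 2c_1·(x - 2) + 3d_1·(x - 2)² with b_1 = Δ_1 - h_1(2σ_1 + σ_2)/6 = -23/59, c_1 = σ_1/2 = 485/118, d_1 = (σ_2 - σ_1)/(6h_1) = -511/472. So s'(2) = -23/59.

-0.3898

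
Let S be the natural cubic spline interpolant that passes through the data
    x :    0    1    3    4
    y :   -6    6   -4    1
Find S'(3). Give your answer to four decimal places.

-0.8750

Put M_i = S'' at the i-th knot. Here h = (1, 2, 1) and Δ = (12, -5, 5), so the interior equations h_(i-1)·M_(i-1) + 2(h_(i-1)+h_i)·M_i + h_i·M_(i+1) = 6(Δ_i − Δ_(i-1)) read
  1·M_0 + 6·M_1 + 2·M_2 = 6(Δ_1 - Δ_0) = -102
  2·M_1 + 6·M_2 + 1·M_3 = 6(Δ_2 - Δ_1) = 60
Natural end conditions: M_0 = M_3 = 0.
Solving the tridiagonal system: M_0 = 0, M_1 = -183/8, M_2 = 141/8, M_3 = 0.
On [3, 4], S'(x) = b_2 + 2c_2·(x - 3) + 3d_2·(x - 3)² with b_2 = Δ_2 - h_2(2M_2 + M_3)/6 = -7/8, c_2 = M_2/2 = 141/16, d_2 = (M_3 - M_2)/(6h_2) = -47/16. So S'(3) = -7/8.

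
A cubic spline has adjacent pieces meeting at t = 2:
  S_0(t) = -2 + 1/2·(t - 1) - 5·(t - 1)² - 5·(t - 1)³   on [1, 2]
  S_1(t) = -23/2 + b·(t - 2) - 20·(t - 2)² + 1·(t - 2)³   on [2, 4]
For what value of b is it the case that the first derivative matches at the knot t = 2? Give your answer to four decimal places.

-24.5000

S_0'(t) = 1/2 - 10·(t - 1) - 15·(t - 1)², so S_0'(2) = -49/2. On the right, S_1'(2) = b, so b = -49/2.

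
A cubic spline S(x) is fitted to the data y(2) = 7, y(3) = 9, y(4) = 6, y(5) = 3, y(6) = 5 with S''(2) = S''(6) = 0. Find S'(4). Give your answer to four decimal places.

With σ_i denoting the second derivative at x_i, h_i = 1, 1, 1, 1, and Δ_i = (y_(i+1) − y_i)/h_i = 2, -3, -3, 2:
  1·σ_0 + 4·σ_1 + 1·σ_2 = 6(Δ_1 - Δ_0) = -30
  1·σ_1 + 4·σ_2 + 1·σ_3 = 6(Δ_2 - Δ_1) = 0
  1·σ_2 + 4·σ_3 + 1·σ_4 = 6(Δ_3 - Δ_2) = 30
Natural end conditions: σ_0 = σ_4 = 0.
Solving: σ_0 = 0, σ_1 = -15/2, σ_2 = 0, σ_3 = 15/2, σ_4 = 0.
On [4, 5], S'(x) = b_2 + 2c_2·(x - 4) + 3d_2·(x - 4)² with b_2 = Δ_2 - h_2(2σ_2 + σ_3)/6 = -17/4, c_2 = σ_2/2 = 0, d_2 = (σ_3 - σ_2)/(6h_2) = 5/4. So S'(4) = -17/4.

-4.2500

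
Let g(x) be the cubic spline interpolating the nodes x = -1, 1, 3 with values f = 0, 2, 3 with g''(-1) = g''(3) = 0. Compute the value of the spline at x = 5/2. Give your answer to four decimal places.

Put m_i = g'' at the i-th knot. Here h = (2, 2) and Δ = (1, 1/2), so the interior equations h_(i-1)·m_(i-1) + 2(h_(i-1)+h_i)·m_i + h_i·m_(i+1) = 6(Δ_i − Δ_(i-1)) read
  2·m_0 + 8·m_1 + 2·m_2 = 6(Δ_1 - Δ_0) = -3
Natural end conditions: m_0 = m_2 = 0.
Hence m_0 = 0, m_1 = -3/8, m_2 = 0.
On [1, 3], g(x) = 2 + 3/4·(x - 1) - 3/16·(x - 1)² + 1/32·(x - 1)³.
With (x - 1) = 3/2: g(5/2) = 719/256.

2.8086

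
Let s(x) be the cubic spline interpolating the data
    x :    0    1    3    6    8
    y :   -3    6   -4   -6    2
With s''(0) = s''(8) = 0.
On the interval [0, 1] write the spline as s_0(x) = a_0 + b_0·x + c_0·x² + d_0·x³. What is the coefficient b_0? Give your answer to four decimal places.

11.6337

With M_i denoting the second derivative at x_i, h_i = 1, 2, 3, 2, and Δ_i = (y_(i+1) − y_i)/h_i = 9, -5, -2/3, 4:
  1·M_0 + 6·M_1 + 2·M_2 = 6(Δ_1 - Δ_0) = -84
  2·M_1 + 10·M_2 + 3·M_3 = 6(Δ_2 - Δ_1) = 26
  3·M_2 + 10·M_3 + 2·M_4 = 6(Δ_3 - Δ_2) = 28
Natural end conditions: M_0 = M_4 = 0.
Hence M_0 = 0, M_1 = -3998/253, M_2 = 1368/253, M_3 = 298/253, M_4 = 0.
On [0, 1], with s_0(x) = a_0 + b_0·x + c_0·x² + d_0·x³: c_0 = M_0/2 = 0, d_0 = (M_1 - M_0)/(6h_0) = -1999/759, b_0 = Δ_0 - h_0(2M_0 + M_1)/6 = 8830/759.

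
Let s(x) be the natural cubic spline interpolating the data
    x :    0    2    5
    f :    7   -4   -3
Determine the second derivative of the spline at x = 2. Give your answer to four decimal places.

3.5000

Put m_i = s'' at the i-th knot. Here h = (2, 3) and Δ = (-11/2, 1/3), so the interior equations h_(i-1)·m_(i-1) + 2(h_(i-1)+h_i)·m_i + h_i·m_(i+1) = 6(Δ_i − Δ_(i-1)) read
  2·m_0 + 10·m_1 + 3·m_2 = 6(Δ_1 - Δ_0) = 35
Natural end conditions: m_0 = m_2 = 0.
Hence m_0 = 0, m_1 = 7/2, m_2 = 0.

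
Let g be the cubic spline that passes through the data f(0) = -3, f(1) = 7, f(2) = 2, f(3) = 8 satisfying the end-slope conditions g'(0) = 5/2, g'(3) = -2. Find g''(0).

Let m_i = g''(x_i). Step sizes h_i = 1, 1, 1; slopes of the chords Δ_i = (y_(i+1) - y_i)/h_i = 10, -5, 6.
  1·m_0 + 4·m_1 + 1·m_2 = 6(Δ_1 - Δ_0) = -90
  1·m_1 + 4·m_2 + 1·m_3 = 6(Δ_2 - Δ_1) = 66
Clamped end conditions give two more equations: 2h_0·m_0 + h_0·m_1 = 6(Δ_0 - g'(0)) = 45 and h_2·m_2 + 2h_2·m_3 = 6(g'(3) - Δ_2) = -48.
Solving: m_0 = 44, m_1 = -43, m_2 = 38, m_3 = -43.

44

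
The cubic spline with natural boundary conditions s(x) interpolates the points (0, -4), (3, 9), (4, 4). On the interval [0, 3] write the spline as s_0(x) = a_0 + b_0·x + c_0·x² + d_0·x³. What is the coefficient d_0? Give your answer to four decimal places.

Write M_i for s''(x_i). With h_i = 3, 1 and divided differences Δ_i = 13/3, -5, the continuity of s' gives the tridiagonal system
  3·M_0 + 8·M_1 + 1·M_2 = 6(Δ_1 - Δ_0) = -56
Natural end conditions: M_0 = M_2 = 0.
Hence M_0 = 0, M_1 = -7, M_2 = 0.
On [0, 3], with s_0(x) = a_0 + b_0·x + c_0·x² + d_0·x³: c_0 = M_0/2 = 0, d_0 = (M_1 - M_0)/(6h_0) = -7/18, b_0 = Δ_0 - h_0(2M_0 + M_1)/6 = 47/6.

-0.3889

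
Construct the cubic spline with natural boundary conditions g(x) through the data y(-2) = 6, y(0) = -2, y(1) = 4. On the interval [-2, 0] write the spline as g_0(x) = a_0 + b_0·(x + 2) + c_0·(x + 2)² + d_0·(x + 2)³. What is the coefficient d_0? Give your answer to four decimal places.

Put m_i = g'' at the i-th knot. Here h = (2, 1) and Δ = (-4, 6), so the interior equations h_(i-1)·m_(i-1) + 2(h_(i-1)+h_i)·m_i + h_i·m_(i+1) = 6(Δ_i − Δ_(i-1)) read
  2·m_0 + 6·m_1 + 1·m_2 = 6(Δ_1 - Δ_0) = 60
Natural end conditions: m_0 = m_2 = 0.
Solving: m_0 = 0, m_1 = 10, m_2 = 0.
On [-2, 0], with g_0(x) = a_0 + b_0·(x + 2) + c_0·(x + 2)² + d_0·(x + 2)³: c_0 = m_0/2 = 0, d_0 = (m_1 - m_0)/(6h_0) = 5/6, b_0 = Δ_0 - h_0(2m_0 + m_1)/6 = -22/3.

0.8333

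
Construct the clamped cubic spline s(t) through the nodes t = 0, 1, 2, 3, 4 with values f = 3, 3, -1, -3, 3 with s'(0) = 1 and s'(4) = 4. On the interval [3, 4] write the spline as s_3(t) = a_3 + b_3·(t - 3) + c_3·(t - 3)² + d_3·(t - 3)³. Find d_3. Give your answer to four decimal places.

-4.8036

Put σ_i = s'' at the i-th knot. Here h = (1, 1, 1, 1) and Δ = (0, -4, -2, 6), so the interior equations h_(i-1)·σ_(i-1) + 2(h_(i-1)+h_i)·σ_i + h_i·σ_(i+1) = 6(Δ_i − Δ_(i-1)) read
  1·σ_0 + 4·σ_1 + 1·σ_2 = 6(Δ_1 - Δ_0) = -24
  1·σ_1 + 4·σ_2 + 1·σ_3 = 6(Δ_2 - Δ_1) = 12
  1·σ_2 + 4·σ_3 + 1·σ_4 = 6(Δ_3 - Δ_2) = 48
Clamped end conditions give two more equations: 2h_0·σ_0 + h_0·σ_1 = 6(Δ_0 - s'(0)) = -6 and h_3·σ_3 + 2h_3·σ_4 = 6(s'(4) - Δ_3) = -12.
Solving: σ_0 = 3/28, σ_1 = -87/14, σ_2 = 3/4, σ_3 = 213/14, σ_4 = -381/28.
On [3, 4], with s_3(t) = a_3 + b_3·(t - 3) + c_3·(t - 3)² + d_3·(t - 3)³: c_3 = σ_3/2 = 213/28, d_3 = (σ_4 - σ_3)/(6h_3) = -269/56, b_3 = Δ_3 - h_3(2σ_3 + σ_4)/6 = 179/56.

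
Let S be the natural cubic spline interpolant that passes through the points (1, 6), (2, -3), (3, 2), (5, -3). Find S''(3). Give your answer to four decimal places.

With m_i denoting the second derivative at x_i, h_i = 1, 1, 2, and Δ_i = (y_(i+1) − y_i)/h_i = -9, 5, -5/2:
  1·m_0 + 4·m_1 + 1·m_2 = 6(Δ_1 - Δ_0) = 84
  1·m_1 + 6·m_2 + 2·m_3 = 6(Δ_2 - Δ_1) = -45
Natural end conditions: m_0 = m_3 = 0.
Forward elimination and back-substitution give m_0 = 0, m_1 = 549/23, m_2 = -264/23, m_3 = 0.

-11.4783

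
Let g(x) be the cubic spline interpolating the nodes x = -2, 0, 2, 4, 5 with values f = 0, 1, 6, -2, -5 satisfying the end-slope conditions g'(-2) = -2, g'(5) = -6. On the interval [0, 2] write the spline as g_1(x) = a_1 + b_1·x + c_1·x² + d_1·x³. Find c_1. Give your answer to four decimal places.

1.2965

Put M_i = g'' at the i-th knot. Here h = (2, 2, 2, 1) and Δ = (1/2, 5/2, -4, -3), so the interior equations h_(i-1)·M_(i-1) + 2(h_(i-1)+h_i)·M_i + h_i·M_(i+1) = 6(Δ_i − Δ_(i-1)) read
  2·M_0 + 8·M_1 + 2·M_2 = 6(Δ_1 - Δ_0) = 12
  2·M_1 + 8·M_2 + 2·M_3 = 6(Δ_2 - Δ_1) = -39
  2·M_2 + 6·M_3 + 1·M_4 = 6(Δ_3 - Δ_2) = 6
Clamped end conditions give two more equations: 2h_0·M_0 + h_0·M_1 = 6(Δ_0 - g'(-2)) = 15 and h_3·M_3 + 2h_3·M_4 = 6(g'(5) - Δ_3) = -18.
Forward elimination and back-substitution give M_0 = 211/86, M_1 = 223/86, M_2 = -587/86, M_3 = 224/43, M_4 = -499/43.
On [0, 2], with g_1(x) = a_1 + b_1·x + c_1·x² + d_1·x³: c_1 = M_1/2 = 223/172, d_1 = (M_2 - M_1)/(6h_1) = -135/172, b_1 = Δ_1 - h_1(2M_1 + M_2)/6 = 131/43.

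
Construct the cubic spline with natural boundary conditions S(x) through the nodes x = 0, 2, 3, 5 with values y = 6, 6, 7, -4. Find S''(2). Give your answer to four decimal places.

2.1429

Write M_i for S''(x_i). With h_i = 2, 1, 2 and divided differences Δ_i = 0, 1, -11/2, the continuity of S' gives the tridiagonal system
  2·M_0 + 6·M_1 + 1·M_2 = 6(Δ_1 - Δ_0) = 6
  1·M_1 + 6·M_2 + 2·M_3 = 6(Δ_2 - Δ_1) = -39
Natural end conditions: M_0 = M_3 = 0.
Hence M_0 = 0, M_1 = 15/7, M_2 = -48/7, M_3 = 0.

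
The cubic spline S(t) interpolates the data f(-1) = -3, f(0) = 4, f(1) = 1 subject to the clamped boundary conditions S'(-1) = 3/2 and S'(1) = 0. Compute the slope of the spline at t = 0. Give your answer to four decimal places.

With M_i denoting the second derivative at x_i, h_i = 1, 1, and Δ_i = (y_(i+1) − y_i)/h_i = 7, -3:
  1·M_0 + 4·M_1 + 1·M_2 = 6(Δ_1 - Δ_0) = -60
Clamped end conditions give two more equations: 2h_0·M_0 + h_0·M_1 = 6(Δ_0 - S'(-1)) = 33 and h_1·M_1 + 2h_1·M_2 = 6(S'(1) - Δ_1) = 18.
Hence M_0 = 123/4, M_1 = -57/2, M_2 = 93/4.
On [0, 1], S'(t) = b_1 + 2c_1·t + 3d_1·t² with b_1 = Δ_1 - h_1(2M_1 + M_2)/6 = 21/8, c_1 = M_1/2 = -57/4, d_1 = (M_2 - M_1)/(6h_1) = 69/8. So S'(0) = 21/8.

2.6250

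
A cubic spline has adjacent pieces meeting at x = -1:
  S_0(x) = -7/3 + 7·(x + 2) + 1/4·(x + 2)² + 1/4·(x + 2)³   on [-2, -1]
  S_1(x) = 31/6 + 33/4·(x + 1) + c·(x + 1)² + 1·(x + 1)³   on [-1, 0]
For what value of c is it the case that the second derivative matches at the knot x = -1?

1

S_0''(x) = 1/2 + 3/2·(x + 2), so S_0''(-1) = 2. On the right, S_1''(-1) = 2c, so c = 1.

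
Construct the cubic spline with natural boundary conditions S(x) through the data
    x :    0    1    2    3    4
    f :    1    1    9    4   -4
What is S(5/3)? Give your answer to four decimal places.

With M_i denoting the second derivative at x_i, h_i = 1, 1, 1, 1, and Δ_i = (y_(i+1) − y_i)/h_i = 0, 8, -5, -8:
  1·M_0 + 4·M_1 + 1·M_2 = 6(Δ_1 - Δ_0) = 48
  1·M_1 + 4·M_2 + 1·M_3 = 6(Δ_2 - Δ_1) = -78
  1·M_2 + 4·M_3 + 1·M_4 = 6(Δ_3 - Δ_2) = -18
Natural end conditions: M_0 = M_4 = 0.
Hence M_0 = 0, M_1 = 507/28, M_2 = -171/7, M_3 = 45/28, M_4 = 0.
On [1, 2], S(x) = 1 + 169/28·(x - 1) + 507/56·(x - 1)² - 397/56·(x - 1)³.
With (x - 1) = 2/3: S(5/3) = 1313/189.

6.9471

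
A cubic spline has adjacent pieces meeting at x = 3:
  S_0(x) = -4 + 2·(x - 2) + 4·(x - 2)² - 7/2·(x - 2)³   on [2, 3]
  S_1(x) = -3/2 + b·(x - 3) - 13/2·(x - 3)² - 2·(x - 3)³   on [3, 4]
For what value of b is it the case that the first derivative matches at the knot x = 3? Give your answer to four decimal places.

S_0'(x) = 2 + 8·(x - 2) - 21/2·(x - 2)², so S_0'(3) = -1/2. On the right, S_1'(3) = b, so b = -1/2.

-0.5000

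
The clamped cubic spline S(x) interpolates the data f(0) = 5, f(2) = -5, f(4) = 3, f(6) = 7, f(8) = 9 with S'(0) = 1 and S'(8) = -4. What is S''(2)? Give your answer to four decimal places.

Write M_i for S''(x_i). With h_i = 2, 2, 2, 2 and divided differences Δ_i = -5, 4, 2, 1, the continuity of S' gives the tridiagonal system
  2·M_0 + 8·M_1 + 2·M_2 = 6(Δ_1 - Δ_0) = 54
  2·M_1 + 8·M_2 + 2·M_3 = 6(Δ_2 - Δ_1) = -12
  2·M_2 + 8·M_3 + 2·M_4 = 6(Δ_3 - Δ_2) = -6
Clamped end conditions give two more equations: 2h_0·M_0 + h_0·M_1 = 6(Δ_0 - S'(0)) = -36 and h_3·M_3 + 2h_3·M_4 = 6(S'(8) - Δ_3) = -30.
Hence M_0 = -119/8, M_1 = 47/4, M_2 = -41/8, M_3 = 11/4, M_4 = -71/8.

11.7500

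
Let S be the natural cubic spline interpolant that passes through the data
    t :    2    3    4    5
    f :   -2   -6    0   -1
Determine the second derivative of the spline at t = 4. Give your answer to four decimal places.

Write σ_i for S''(x_i). With h_i = 1, 1, 1 and divided differences Δ_i = -4, 6, -1, the continuity of S' gives the tridiagonal system
  1·σ_0 + 4·σ_1 + 1·σ_2 = 6(Δ_1 - Δ_0) = 60
  1·σ_1 + 4·σ_2 + 1·σ_3 = 6(Δ_2 - Δ_1) = -42
Natural end conditions: σ_0 = σ_3 = 0.
Forward elimination and back-substitution give σ_0 = 0, σ_1 = 94/5, σ_2 = -76/5, σ_3 = 0.

-15.2000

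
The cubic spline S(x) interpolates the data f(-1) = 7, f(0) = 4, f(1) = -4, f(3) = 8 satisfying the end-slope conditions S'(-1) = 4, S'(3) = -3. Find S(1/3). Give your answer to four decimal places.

0.7273

Put m_i = S'' at the i-th knot. Here h = (1, 1, 2) and Δ = (-3, -8, 6), so the interior equations h_(i-1)·m_(i-1) + 2(h_(i-1)+h_i)·m_i + h_i·m_(i+1) = 6(Δ_i − Δ_(i-1)) read
  1·m_0 + 4·m_1 + 1·m_2 = 6(Δ_1 - Δ_0) = -30
  1·m_1 + 6·m_2 + 2·m_3 = 6(Δ_2 - Δ_1) = 84
Clamped end conditions give two more equations: 2h_0·m_0 + h_0·m_1 = 6(Δ_0 - S'(-1)) = -42 and h_2·m_2 + 2h_2·m_3 = 6(S'(3) - Δ_2) = -54.
Solving the tridiagonal system: m_0 = -179/11, m_1 = -104/11, m_2 = 265/11, m_3 = -281/11.
On [0, 1], S(x) = 4 - 195/22·x - 52/11·x² + 123/22·x³.
With x = 1/3: S(1/3) = 8/11.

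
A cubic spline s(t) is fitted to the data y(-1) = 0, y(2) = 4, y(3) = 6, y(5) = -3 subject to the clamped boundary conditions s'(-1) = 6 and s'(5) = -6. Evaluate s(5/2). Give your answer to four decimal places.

Let M_i = s''(x_i). Step sizes h_i = 3, 1, 2; slopes of the chords Δ_i = (y_(i+1) - y_i)/h_i = 4/3, 2, -9/2.
  3·M_0 + 8·M_1 + 1·M_2 = 6(Δ_1 - Δ_0) = 4
  1·M_1 + 6·M_2 + 2·M_3 = 6(Δ_2 - Δ_1) = -39
Clamped end conditions give two more equations: 2h_0·M_0 + h_0·M_1 = 6(Δ_0 - s'(-1)) = -28 and h_2·M_2 + 2h_2·M_3 = 6(s'(5) - Δ_2) = -9.
Solving the tridiagonal system: M_0 = -93/14, M_1 = 83/21, M_2 = -323/42, M_3 = 67/42.
On [2, 3], s(t) = 4 + 55/28·(t - 2) + 83/42·(t - 2)² - 163/84·(t - 2)³.
With (t - 2) = 1/2: s(5/2) = 3517/672.

5.2336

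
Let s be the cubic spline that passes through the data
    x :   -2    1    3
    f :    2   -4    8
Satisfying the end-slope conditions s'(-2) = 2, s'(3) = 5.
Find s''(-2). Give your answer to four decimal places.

With σ_i denoting the second derivative at x_i, h_i = 3, 2, and Δ_i = (y_(i+1) − y_i)/h_i = -2, 6:
  3·σ_0 + 10·σ_1 + 2·σ_2 = 6(Δ_1 - Δ_0) = 48
Clamped end conditions give two more equations: 2h_0·σ_0 + h_0·σ_1 = 6(Δ_0 - s'(-2)) = -24 and h_1·σ_1 + 2h_1·σ_2 = 6(s'(3) - Δ_1) = -6.
Solving the tridiagonal system: σ_0 = -41/5, σ_1 = 42/5, σ_2 = -57/10.

-8.2000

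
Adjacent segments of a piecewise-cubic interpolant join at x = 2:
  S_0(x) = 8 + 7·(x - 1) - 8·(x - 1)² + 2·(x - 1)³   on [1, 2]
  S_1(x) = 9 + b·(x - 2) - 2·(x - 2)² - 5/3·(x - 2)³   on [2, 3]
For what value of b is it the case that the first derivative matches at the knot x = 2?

-3

S_0'(x) = 7 - 16·(x - 1) + 6·(x - 1)², so S_0'(2) = -3. On the right, S_1'(2) = b, so b = -3.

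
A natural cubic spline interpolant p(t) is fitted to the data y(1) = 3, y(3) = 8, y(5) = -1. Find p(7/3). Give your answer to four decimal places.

7.6296

Write m_i for p''(x_i). With h_i = 2, 2 and divided differences Δ_i = 5/2, -9/2, the continuity of p' gives the tridiagonal system
  2·m_0 + 8·m_1 + 2·m_2 = 6(Δ_1 - Δ_0) = -42
Natural end conditions: m_0 = m_2 = 0.
Forward elimination and back-substitution give m_0 = 0, m_1 = -21/4, m_2 = 0.
On [1, 3], p(t) = 3 + 17/4·(t - 1) + 0·(t - 1)² - 7/16·(t - 1)³.
With (t - 1) = 4/3: p(7/3) = 206/27.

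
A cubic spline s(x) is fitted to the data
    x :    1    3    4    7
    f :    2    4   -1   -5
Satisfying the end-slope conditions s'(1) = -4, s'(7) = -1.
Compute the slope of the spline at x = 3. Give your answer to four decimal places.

-2.0952

Let M_i = s''(x_i). Step sizes h_i = 2, 1, 3; slopes of the chords Δ_i = (y_(i+1) - y_i)/h_i = 1, -5, -4/3.
  2·M_0 + 6·M_1 + 1·M_2 = 6(Δ_1 - Δ_0) = -36
  1·M_1 + 8·M_2 + 3·M_3 = 6(Δ_2 - Δ_1) = 22
Clamped end conditions give two more equations: 2h_0·M_0 + h_0·M_1 = 6(Δ_0 - s'(1)) = 30 and h_2·M_2 + 2h_2·M_3 = 6(s'(7) - Δ_2) = 2.
Solving: M_0 = 275/21, M_1 = -235/21, M_2 = 104/21, M_3 = -15/7.
On [3, 4], s'(x) = b_1 + 2c_1·(x - 3) + 3d_1·(x - 3)² with b_1 = Δ_1 - h_1(2M_1 + M_2)/6 = -44/21, c_1 = M_1/2 = -235/42, d_1 = (M_2 - M_1)/(6h_1) = 113/42. So s'(3) = -44/21.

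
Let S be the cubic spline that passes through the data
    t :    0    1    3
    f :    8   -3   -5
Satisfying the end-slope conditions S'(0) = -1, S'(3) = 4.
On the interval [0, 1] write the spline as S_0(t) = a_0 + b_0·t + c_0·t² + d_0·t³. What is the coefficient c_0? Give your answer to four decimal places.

-19.1667

Let M_i = S''(x_i). Step sizes h_i = 1, 2; slopes of the chords Δ_i = (y_(i+1) - y_i)/h_i = -11, -1.
  1·M_0 + 6·M_1 + 2·M_2 = 6(Δ_1 - Δ_0) = 60
Clamped end conditions give two more equations: 2h_0·M_0 + h_0·M_1 = 6(Δ_0 - S'(0)) = -60 and h_1·M_1 + 2h_1·M_2 = 6(S'(3) - Δ_1) = 30.
Solving: M_0 = -115/3, M_1 = 50/3, M_2 = -5/6.
On [0, 1], with S_0(t) = a_0 + b_0·t + c_0·t² + d_0·t³: c_0 = M_0/2 = -115/6, d_0 = (M_1 - M_0)/(6h_0) = 55/6, b_0 = Δ_0 - h_0(2M_0 + M_1)/6 = -1.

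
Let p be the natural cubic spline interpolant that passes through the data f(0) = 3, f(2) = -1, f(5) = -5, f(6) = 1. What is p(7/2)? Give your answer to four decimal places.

-5.5986

With M_i denoting the second derivative at x_i, h_i = 2, 3, 1, and Δ_i = (y_(i+1) − y_i)/h_i = -2, -4/3, 6:
  2·M_0 + 10·M_1 + 3·M_2 = 6(Δ_1 - Δ_0) = 4
  3·M_1 + 8·M_2 + 1·M_3 = 6(Δ_2 - Δ_1) = 44
Natural end conditions: M_0 = M_3 = 0.
Hence M_0 = 0, M_1 = -100/71, M_2 = 428/71, M_3 = 0.
On [2, 5], p(t) = -1 - 626/213·(t - 2) - 50/71·(t - 2)² + 88/213·(t - 2)³.
With (t - 2) = 3/2: p(7/2) = -795/142.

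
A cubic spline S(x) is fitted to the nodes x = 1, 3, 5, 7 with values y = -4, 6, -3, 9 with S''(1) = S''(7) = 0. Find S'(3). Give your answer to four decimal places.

With M_i denoting the second derivative at x_i, h_i = 2, 2, 2, and Δ_i = (y_(i+1) − y_i)/h_i = 5, -9/2, 6:
  2·M_0 + 8·M_1 + 2·M_2 = 6(Δ_1 - Δ_0) = -57
  2·M_1 + 8·M_2 + 2·M_3 = 6(Δ_2 - Δ_1) = 63
Natural end conditions: M_0 = M_3 = 0.
Solving: M_0 = 0, M_1 = -97/10, M_2 = 103/10, M_3 = 0.
On [3, 5], S'(x) = b_1 + 2c_1·(x - 3) + 3d_1·(x - 3)² with b_1 = Δ_1 - h_1(2M_1 + M_2)/6 = -22/15, c_1 = M_1/2 = -97/20, d_1 = (M_2 - M_1)/(6h_1) = 5/3. So S'(3) = -22/15.

-1.4667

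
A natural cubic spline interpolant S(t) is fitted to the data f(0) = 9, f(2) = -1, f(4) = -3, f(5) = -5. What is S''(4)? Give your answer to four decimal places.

-2.1818

Let M_i = S''(x_i). Step sizes h_i = 2, 2, 1; slopes of the chords Δ_i = (y_(i+1) - y_i)/h_i = -5, -1, -2.
  2·M_0 + 8·M_1 + 2·M_2 = 6(Δ_1 - Δ_0) = 24
  2·M_1 + 6·M_2 + 1·M_3 = 6(Δ_2 - Δ_1) = -6
Natural end conditions: M_0 = M_3 = 0.
Solving: M_0 = 0, M_1 = 39/11, M_2 = -24/11, M_3 = 0.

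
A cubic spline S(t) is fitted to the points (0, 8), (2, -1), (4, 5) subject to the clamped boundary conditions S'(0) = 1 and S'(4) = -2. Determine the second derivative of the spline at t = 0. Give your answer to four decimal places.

With M_i denoting the second derivative at x_i, h_i = 2, 2, and Δ_i = (y_(i+1) − y_i)/h_i = -9/2, 3:
  2·M_0 + 8·M_1 + 2·M_2 = 6(Δ_1 - Δ_0) = 45
Clamped end conditions give two more equations: 2h_0·M_0 + h_0·M_1 = 6(Δ_0 - S'(0)) = -33 and h_1·M_1 + 2h_1·M_2 = 6(S'(4) - Δ_1) = -30.
Forward elimination and back-substitution give M_0 = -117/8, M_1 = 51/4, M_2 = -111/8.

-14.6250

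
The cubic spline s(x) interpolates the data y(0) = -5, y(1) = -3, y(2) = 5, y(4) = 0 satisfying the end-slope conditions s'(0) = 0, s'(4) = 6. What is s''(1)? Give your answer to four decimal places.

14.4545

With m_i denoting the second derivative at x_i, h_i = 1, 1, 2, and Δ_i = (y_(i+1) − y_i)/h_i = 2, 8, -5/2:
  1·m_0 + 4·m_1 + 1·m_2 = 6(Δ_1 - Δ_0) = 36
  1·m_1 + 6·m_2 + 2·m_3 = 6(Δ_2 - Δ_1) = -63
Clamped end conditions give two more equations: 2h_0·m_0 + h_0·m_1 = 6(Δ_0 - s'(0)) = 12 and h_2·m_2 + 2h_2·m_3 = 6(s'(4) - Δ_2) = 51.
Solving the tridiagonal system: m_0 = -27/22, m_1 = 159/11, m_2 = -453/22, m_3 = 507/22.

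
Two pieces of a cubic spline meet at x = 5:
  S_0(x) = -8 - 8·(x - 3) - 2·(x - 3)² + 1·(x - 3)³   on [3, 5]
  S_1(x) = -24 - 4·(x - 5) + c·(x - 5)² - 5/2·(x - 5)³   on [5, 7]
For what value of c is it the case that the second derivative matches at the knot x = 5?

S_0''(x) = -4 + 6·(x - 3), so S_0''(5) = 8. On the right, S_1''(5) = 2c, so c = 4.

4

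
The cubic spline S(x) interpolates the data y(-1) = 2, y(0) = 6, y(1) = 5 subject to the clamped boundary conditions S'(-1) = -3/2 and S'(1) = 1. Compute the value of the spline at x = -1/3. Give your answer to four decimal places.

With M_i denoting the second derivative at x_i, h_i = 1, 1, and Δ_i = (y_(i+1) − y_i)/h_i = 4, -1:
  1·M_0 + 4·M_1 + 1·M_2 = 6(Δ_1 - Δ_0) = -30
Clamped end conditions give two more equations: 2h_0·M_0 + h_0·M_1 = 6(Δ_0 - S'(-1)) = 33 and h_1·M_1 + 2h_1·M_2 = 6(S'(1) - Δ_1) = 12.
Solving: M_0 = 101/4, M_1 = -35/2, M_2 = 59/4.
On [-1, 0], S(x) = 2 - 3/2·(x + 1) + 101/8·(x + 1)² - 57/8·(x + 1)³.
With (x + 1) = 2/3: S(-1/3) = 9/2.

4.5000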